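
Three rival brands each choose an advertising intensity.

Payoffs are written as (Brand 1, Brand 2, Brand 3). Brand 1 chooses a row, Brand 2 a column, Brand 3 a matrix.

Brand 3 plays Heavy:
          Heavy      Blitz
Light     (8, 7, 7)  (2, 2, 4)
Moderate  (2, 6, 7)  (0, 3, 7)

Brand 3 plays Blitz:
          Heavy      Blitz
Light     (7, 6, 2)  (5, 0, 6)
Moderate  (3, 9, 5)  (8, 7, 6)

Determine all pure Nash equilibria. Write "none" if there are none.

(Light, Heavy, Heavy)

(Light, Heavy, Heavy): Brand 1 gets 8, best alternative 2; Brand 2 gets 7, best alternative 2; Brand 3 gets 7, best alternative 2. No profitable deviation — NE.
(Light, Heavy, Blitz): Brand 3 can switch to Heavy (2 → 7). Not NE.
(Light, Blitz, Heavy): Brand 2 can switch to Heavy (2 → 7). Not NE.
(Light, Blitz, Blitz): Brand 1 can switch to Moderate (5 → 8). Not NE.
(Moderate, Heavy, Heavy): Brand 1 can switch to Light (2 → 8). Not NE.
(Moderate, Heavy, Blitz): Brand 1 can switch to Light (3 → 7). Not NE.
(Moderate, Blitz, Heavy): Brand 1 can switch to Light (0 → 2). Not NE.
(The remaining 1 profile has a profitable deviation by the same check.)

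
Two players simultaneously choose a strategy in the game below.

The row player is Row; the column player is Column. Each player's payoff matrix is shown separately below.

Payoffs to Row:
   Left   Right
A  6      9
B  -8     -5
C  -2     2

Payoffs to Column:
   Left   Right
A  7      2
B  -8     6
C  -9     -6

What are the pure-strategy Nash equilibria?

The unique pure-strategy Nash equilibrium is (A, Left).

For each player, find the best response to each opponent profile; mutual best responses are the pure NE.
Row against Left: payoffs 6, -8, -2 → best response A.
Row against Right: payoffs 9, -5, 2 → best response A.
Column against A: payoffs 7, 2 → best response Left.
Column against B: payoffs -8, 6 → best response Right.
Column against C: payoffs -9, -6 → best response Right.
Mutual best responses: (A, Left).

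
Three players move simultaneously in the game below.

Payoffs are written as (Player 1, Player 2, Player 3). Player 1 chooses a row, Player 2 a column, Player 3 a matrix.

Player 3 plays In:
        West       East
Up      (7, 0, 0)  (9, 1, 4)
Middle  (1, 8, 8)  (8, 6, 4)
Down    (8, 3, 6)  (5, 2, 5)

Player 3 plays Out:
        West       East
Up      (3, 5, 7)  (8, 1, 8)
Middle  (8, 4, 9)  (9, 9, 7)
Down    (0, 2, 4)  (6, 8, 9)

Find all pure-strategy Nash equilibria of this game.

For each strategy profile, look for a profitable unilateral deviation.
(Up, West, In): Player 1 can switch to Down (7 → 8). Not NE.
(Up, West, Out): Player 1 can switch to Middle (3 → 8). Not NE.
(Up, East, In): Player 3 can switch to Out (4 → 8). Not NE.
(Up, East, Out): Player 1 can switch to Middle (8 → 9). Not NE.
(Middle, West, In): Player 1 can switch to Up (1 → 7). Not NE.
(Middle, West, Out): Player 2 can switch to East (4 → 9). Not NE.
(Middle, East, In): Player 1 can switch to Up (8 → 9). Not NE.
(Middle, East, Out): Player 1 gets 9, best alternative 8; Player 2 gets 9, best alternative 4; Player 3 gets 7, best alternative 4. No profitable deviation — NE.
(Down, West, In): Player 1 gets 8, best alternative 7; Player 2 gets 3, best alternative 2; Player 3 gets 6, best alternative 4. No profitable deviation — NE.
(Down, West, Out): Player 1 can switch to Up (0 → 3). Not NE.
(Down, East, In): Player 1 can switch to Up (5 → 9). Not NE.
(Down, East, Out): Player 1 can switch to Up (6 → 8). Not NE.

Pure-strategy Nash equilibria: (Middle, East, Out) and (Down, West, In)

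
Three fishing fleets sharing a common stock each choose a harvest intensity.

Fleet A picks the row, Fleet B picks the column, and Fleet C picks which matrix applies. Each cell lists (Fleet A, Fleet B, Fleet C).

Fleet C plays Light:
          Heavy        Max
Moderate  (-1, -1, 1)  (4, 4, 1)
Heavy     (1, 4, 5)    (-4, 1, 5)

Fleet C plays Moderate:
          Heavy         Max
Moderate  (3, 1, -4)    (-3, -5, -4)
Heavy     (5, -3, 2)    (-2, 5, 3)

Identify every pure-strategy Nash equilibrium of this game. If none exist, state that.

Pure-strategy Nash equilibria: (Moderate, Max, Light), (Heavy, Heavy, Light)

Fleet A against (Heavy, Light): payoffs -1, 1 → best response Heavy.
Fleet A against (Heavy, Moderate): payoffs 3, 5 → best response Heavy.
Fleet A against (Max, Light): payoffs 4, -4 → best response Moderate.
Fleet A against (Max, Moderate): payoffs -3, -2 → best response Heavy.
Fleet B against (Moderate, Light): payoffs -1, 4 → best response Max.
Fleet B against (Moderate, Moderate): payoffs 1, -5 → best response Heavy.
Fleet B against (Heavy, Light): payoffs 4, 1 → best response Heavy.
Fleet B against (Heavy, Moderate): payoffs -3, 5 → best response Max.
Fleet C against (Moderate, Heavy): payoffs 1, -4 → best response Light.
Fleet C against (Moderate, Max): payoffs 1, -4 → best response Light.
Fleet C against (Heavy, Heavy): payoffs 5, 2 → best response Light.
Fleet C against (Heavy, Max): payoffs 5, 3 → best response Light.
Mutual best responses: (Moderate, Max, Light); (Heavy, Heavy, Light).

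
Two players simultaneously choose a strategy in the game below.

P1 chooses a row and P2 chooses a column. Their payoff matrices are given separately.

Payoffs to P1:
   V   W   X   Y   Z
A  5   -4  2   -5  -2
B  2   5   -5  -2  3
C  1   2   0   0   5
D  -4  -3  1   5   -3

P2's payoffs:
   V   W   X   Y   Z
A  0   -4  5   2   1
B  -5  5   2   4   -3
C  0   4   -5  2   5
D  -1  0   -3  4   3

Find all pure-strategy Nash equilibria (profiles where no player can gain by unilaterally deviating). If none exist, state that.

Mark each player's best response to every combination of opponents' strategies; a profile where every player is best-responding is a pure Nash equilibrium.
P1 against V: payoffs 5, 2, 1, -4 → best response A.
P1 against W: payoffs -4, 5, 2, -3 → best response B.
P1 against X: payoffs 2, -5, 0, 1 → best response A.
P1 against Y: payoffs -5, -2, 0, 5 → best response D.
P1 against Z: payoffs -2, 3, 5, -3 → best response C.
P2 against A: payoffs 0, -4, 5, 2, 1 → best response X.
P2 against B: payoffs -5, 5, 2, 4, -3 → best response W.
P2 against C: payoffs 0, 4, -5, 2, 5 → best response Z.
P2 against D: payoffs -1, 0, -3, 4, 3 → best response Y.
Mutual best responses: (A, X); (B, W); (C, Z); (D, Y).

(A, X), (B, W), (C, Z), (D, Y)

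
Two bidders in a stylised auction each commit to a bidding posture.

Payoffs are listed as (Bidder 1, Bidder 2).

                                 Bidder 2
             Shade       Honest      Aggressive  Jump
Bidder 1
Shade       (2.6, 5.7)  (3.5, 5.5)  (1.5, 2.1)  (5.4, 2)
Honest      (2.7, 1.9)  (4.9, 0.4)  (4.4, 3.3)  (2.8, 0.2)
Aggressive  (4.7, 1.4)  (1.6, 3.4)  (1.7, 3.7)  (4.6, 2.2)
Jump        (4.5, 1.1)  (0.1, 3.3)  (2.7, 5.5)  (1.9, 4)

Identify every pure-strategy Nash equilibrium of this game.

(Honest, Aggressive)

Mark each player's best response to every combination of opponents' strategies; a profile where every player is best-responding is a pure Nash equilibrium.
Bidder 1 against Shade: payoffs 2.6, 2.7, 4.7, 4.5 → best response Aggressive.
Bidder 1 against Honest: payoffs 3.5, 4.9, 1.6, 0.1 → best response Honest.
Bidder 1 against Aggressive: payoffs 1.5, 4.4, 1.7, 2.7 → best response Honest.
Bidder 1 against Jump: payoffs 5.4, 2.8, 4.6, 1.9 → best response Shade.
Bidder 2 against Shade: payoffs 5.7, 5.5, 2.1, 2 → best response Shade.
Bidder 2 against Honest: payoffs 1.9, 0.4, 3.3, 0.2 → best response Aggressive.
Bidder 2 against Aggressive: payoffs 1.4, 3.4, 3.7, 2.2 → best response Aggressive.
Bidder 2 against Jump: payoffs 1.1, 3.3, 5.5, 4 → best response Aggressive.
Mutual best responses: (Honest, Aggressive).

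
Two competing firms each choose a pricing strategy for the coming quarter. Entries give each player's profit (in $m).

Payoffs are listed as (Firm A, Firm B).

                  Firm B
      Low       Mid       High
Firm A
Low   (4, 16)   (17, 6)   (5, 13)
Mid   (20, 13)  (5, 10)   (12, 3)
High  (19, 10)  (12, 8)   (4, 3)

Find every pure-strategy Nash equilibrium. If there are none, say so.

For each strategy profile, look for a profitable unilateral deviation.
(Low, Low): Firm A can switch to Mid (4 → 20). Not NE.
(Low, Mid): Firm B can switch to Low (6 → 16). Not NE.
(Low, High): Firm A can switch to Mid (5 → 12). Not NE.
(Mid, Low): Firm A gets 20, best alternative 19; Firm B gets 13, best alternative 10. No profitable deviation — NE.
(Mid, Mid): Firm A can switch to Low (5 → 17). Not NE.
(Mid, High): Firm B can switch to Low (3 → 13). Not NE.
(High, Low): Firm A can switch to Mid (19 → 20). Not NE.
(High, Mid): Firm A can switch to Low (12 → 17). Not NE.
(High, High): Firm A can switch to Low (4 → 5). Not NE.

Pure NE: (Mid, Low)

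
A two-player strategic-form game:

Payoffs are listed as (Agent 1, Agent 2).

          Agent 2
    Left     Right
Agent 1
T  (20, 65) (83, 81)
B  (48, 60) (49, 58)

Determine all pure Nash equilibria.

Mark each player's best response to every combination of opponents' strategies; a profile where every player is best-responding is a pure Nash equilibrium.
Agent 1 against Left: payoffs 20, 48 → best response B.
Agent 1 against Right: payoffs 83, 49 → best response T.
Agent 2 against T: payoffs 65, 81 → best response Right.
Agent 2 against B: payoffs 60, 58 → best response Left.
Mutual best responses: (T, Right); (B, Left).

Pure-strategy Nash equilibria: (T, Right); (B, Left)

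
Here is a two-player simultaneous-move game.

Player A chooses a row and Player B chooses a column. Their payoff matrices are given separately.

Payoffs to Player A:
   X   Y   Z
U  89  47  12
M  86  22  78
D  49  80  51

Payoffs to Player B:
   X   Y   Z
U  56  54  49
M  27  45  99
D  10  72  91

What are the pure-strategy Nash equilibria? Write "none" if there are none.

Pure-strategy Nash equilibria: (U, X) and (M, Z)

Player A against X: payoffs 89, 86, 49 → best response U.
Player A against Y: payoffs 47, 22, 80 → best response D.
Player A against Z: payoffs 12, 78, 51 → best response M.
Player B against U: payoffs 56, 54, 49 → best response X.
Player B against M: payoffs 27, 45, 99 → best response Z.
Player B against D: payoffs 10, 72, 91 → best response Z.
Mutual best responses: (U, X); (M, Z).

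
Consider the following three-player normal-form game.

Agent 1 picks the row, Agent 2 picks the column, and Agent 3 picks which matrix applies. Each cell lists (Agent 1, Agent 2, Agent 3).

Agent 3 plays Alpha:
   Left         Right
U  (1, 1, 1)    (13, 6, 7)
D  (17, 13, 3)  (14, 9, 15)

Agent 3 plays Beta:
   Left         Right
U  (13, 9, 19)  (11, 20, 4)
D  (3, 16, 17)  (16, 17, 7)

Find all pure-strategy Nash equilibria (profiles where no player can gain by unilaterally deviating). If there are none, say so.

Agent 1 against (Left, Alpha): payoffs 1, 17 → best response D.
Agent 1 against (Left, Beta): payoffs 13, 3 → best response U.
Agent 1 against (Right, Alpha): payoffs 13, 14 → best response D.
Agent 1 against (Right, Beta): payoffs 11, 16 → best response D.
Agent 2 against (U, Alpha): payoffs 1, 6 → best response Right.
Agent 2 against (U, Beta): payoffs 9, 20 → best response Right.
Agent 2 against (D, Alpha): payoffs 13, 9 → best response Left.
Agent 2 against (D, Beta): payoffs 16, 17 → best response Right.
Agent 3 against (U, Left): payoffs 1, 19 → best response Beta.
Agent 3 against (U, Right): payoffs 7, 4 → best response Alpha.
Agent 3 against (D, Left): payoffs 3, 17 → best response Beta.
Agent 3 against (D, Right): payoffs 15, 7 → best response Alpha.
No profile is a mutual best response for all players.

none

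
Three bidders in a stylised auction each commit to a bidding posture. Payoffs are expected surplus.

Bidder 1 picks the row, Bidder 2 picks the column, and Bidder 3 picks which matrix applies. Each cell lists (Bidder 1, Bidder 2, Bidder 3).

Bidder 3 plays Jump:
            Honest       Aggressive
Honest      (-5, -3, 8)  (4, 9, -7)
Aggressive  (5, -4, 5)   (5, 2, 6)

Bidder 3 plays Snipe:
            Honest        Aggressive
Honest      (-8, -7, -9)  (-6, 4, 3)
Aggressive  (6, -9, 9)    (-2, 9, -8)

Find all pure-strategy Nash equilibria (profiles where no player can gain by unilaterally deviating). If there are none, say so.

Check each profile: it is a Nash equilibrium iff no player can strictly gain by switching unilaterally.
(Honest, Honest, Jump): Bidder 1 can switch to Aggressive (-5 → 5). Not NE.
(Honest, Honest, Snipe): Bidder 1 can switch to Aggressive (-8 → 6). Not NE.
(Honest, Aggressive, Jump): Bidder 1 can switch to Aggressive (4 → 5). Not NE.
(Honest, Aggressive, Snipe): Bidder 1 can switch to Aggressive (-6 → -2). Not NE.
(Aggressive, Honest, Jump): Bidder 2 can switch to Aggressive (-4 → 2). Not NE.
(Aggressive, Honest, Snipe): Bidder 2 can switch to Aggressive (-9 → 9). Not NE.
(Aggressive, Aggressive, Jump): Bidder 1 gets 5, best alternative 4; Bidder 2 gets 2, best alternative -4; Bidder 3 gets 6, best alternative -8. No profitable deviation — NE.
(The remaining 1 profile has a profitable deviation by the same check.)

(Aggressive, Aggressive, Jump)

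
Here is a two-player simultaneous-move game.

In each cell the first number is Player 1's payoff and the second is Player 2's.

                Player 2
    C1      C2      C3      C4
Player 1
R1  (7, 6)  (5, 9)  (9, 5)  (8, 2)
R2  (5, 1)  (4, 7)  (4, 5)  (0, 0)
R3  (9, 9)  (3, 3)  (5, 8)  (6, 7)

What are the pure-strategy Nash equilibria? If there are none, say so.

For each strategy profile, look for a profitable unilateral deviation.
(R1, C1): Player 1 can switch to R3 (7 → 9). Not NE.
(R1, C2): Player 1 gets 5, best alternative 4; Player 2 gets 9, best alternative 6. No profitable deviation — NE.
(R1, C3): Player 2 can switch to C1 (5 → 6). Not NE.
(R1, C4): Player 2 can switch to C1 (2 → 6). Not NE.
(R2, C1): Player 1 can switch to R1 (5 → 7). Not NE.
(R2, C2): Player 1 can switch to R1 (4 → 5). Not NE.
(R2, C3): Player 1 can switch to R1 (4 → 9). Not NE.
(R3, C1): Player 1 gets 9, best alternative 7; Player 2 gets 9, best alternative 8. No profitable deviation — NE.
(The remaining 4 profiles each have a profitable deviation by the same check.)

The pure Nash equilibria are (R1, C2), (R3, C1).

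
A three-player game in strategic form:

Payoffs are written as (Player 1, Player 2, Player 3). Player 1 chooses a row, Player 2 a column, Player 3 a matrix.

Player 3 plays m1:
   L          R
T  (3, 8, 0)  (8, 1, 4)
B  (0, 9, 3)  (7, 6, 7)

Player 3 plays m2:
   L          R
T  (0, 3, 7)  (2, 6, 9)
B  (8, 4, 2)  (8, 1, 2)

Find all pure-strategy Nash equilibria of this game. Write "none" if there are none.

(T, L, m1): Player 3 can switch to m2 (0 → 7). Not NE.
(T, L, m2): Player 1 can switch to B (0 → 8). Not NE.
(T, R, m1): Player 2 can switch to L (1 → 8). Not NE.
(T, R, m2): Player 1 can switch to B (2 → 8). Not NE.
(B, L, m1): Player 1 can switch to T (0 → 3). Not NE.
(B, L, m2): Player 3 can switch to m1 (2 → 3). Not NE.
(B, R, m1): Player 1 can switch to T (7 → 8). Not NE.
(B, R, m2): Player 2 can switch to L (1 → 4). Not NE.

This game has no pure Nash equilibrium.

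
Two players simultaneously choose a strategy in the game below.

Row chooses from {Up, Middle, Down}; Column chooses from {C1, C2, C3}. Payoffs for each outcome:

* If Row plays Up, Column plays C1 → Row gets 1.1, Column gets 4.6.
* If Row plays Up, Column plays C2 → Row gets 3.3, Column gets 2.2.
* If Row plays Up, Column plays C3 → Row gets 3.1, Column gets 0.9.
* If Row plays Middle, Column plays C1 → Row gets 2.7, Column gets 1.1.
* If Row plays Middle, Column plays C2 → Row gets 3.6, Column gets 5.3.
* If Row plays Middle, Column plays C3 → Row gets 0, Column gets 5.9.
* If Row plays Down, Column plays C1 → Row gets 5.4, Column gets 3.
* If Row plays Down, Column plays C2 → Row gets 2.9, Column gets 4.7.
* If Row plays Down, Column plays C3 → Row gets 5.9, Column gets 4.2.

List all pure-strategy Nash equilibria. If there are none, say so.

There is no pure-strategy Nash equilibrium.

(Up, C1): Row can switch to Middle (1.1 → 2.7). Not NE.
(Up, C2): Row can switch to Middle (3.3 → 3.6). Not NE.
(Up, C3): Row can switch to Down (3.1 → 5.9). Not NE.
(Middle, C1): Row can switch to Down (2.7 → 5.4). Not NE.
(Middle, C2): Column can switch to C3 (5.3 → 5.9). Not NE.
(Middle, C3): Row can switch to Up (0 → 3.1). Not NE.
(The remaining 3 profiles each have a profitable deviation by the same check.)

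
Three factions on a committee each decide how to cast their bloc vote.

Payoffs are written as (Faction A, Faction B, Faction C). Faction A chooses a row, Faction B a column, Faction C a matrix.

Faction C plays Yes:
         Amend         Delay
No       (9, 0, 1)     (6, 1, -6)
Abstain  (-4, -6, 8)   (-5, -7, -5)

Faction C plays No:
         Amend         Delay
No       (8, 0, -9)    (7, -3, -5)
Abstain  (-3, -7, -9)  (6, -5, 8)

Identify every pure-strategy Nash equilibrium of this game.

This game has no pure Nash equilibrium.

(No, Amend, Yes): Faction B can switch to Delay (0 → 1). Not NE.
(No, Amend, No): Faction C can switch to Yes (-9 → 1). Not NE.
(No, Delay, Yes): Faction C can switch to No (-6 → -5). Not NE.
(No, Delay, No): Faction B can switch to Amend (-3 → 0). Not NE.
(Abstain, Amend, Yes): Faction A can switch to No (-4 → 9). Not NE.
(Abstain, Amend, No): Faction A can switch to No (-3 → 8). Not NE.
(Abstain, Delay, Yes): Faction A can switch to No (-5 → 6). Not NE.
(Abstain, Delay, No): Faction A can switch to No (6 → 7). Not NE.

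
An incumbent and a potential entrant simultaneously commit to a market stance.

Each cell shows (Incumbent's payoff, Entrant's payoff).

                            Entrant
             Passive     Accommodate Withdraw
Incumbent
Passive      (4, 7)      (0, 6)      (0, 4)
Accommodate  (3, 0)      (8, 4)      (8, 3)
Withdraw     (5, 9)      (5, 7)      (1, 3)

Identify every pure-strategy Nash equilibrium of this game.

(Passive, Passive): Incumbent can switch to Withdraw (4 → 5). Not NE.
(Passive, Accommodate): Incumbent can switch to Accommodate (0 → 8). Not NE.
(Passive, Withdraw): Incumbent can switch to Accommodate (0 → 8). Not NE.
(Accommodate, Passive): Incumbent can switch to Passive (3 → 4). Not NE.
(Accommodate, Accommodate): Incumbent gets 8, best alternative 5; Entrant gets 4, best alternative 3. No profitable deviation — NE.
(Accommodate, Withdraw): Entrant can switch to Accommodate (3 → 4). Not NE.
(Withdraw, Passive): Incumbent gets 5, best alternative 4; Entrant gets 9, best alternative 7. No profitable deviation — NE.
(Withdraw, Accommodate): Incumbent can switch to Accommodate (5 → 8). Not NE.
(Withdraw, Withdraw): Incumbent can switch to Accommodate (1 → 8). Not NE.

Pure-strategy Nash equilibria: (Accommodate, Accommodate) and (Withdraw, Passive)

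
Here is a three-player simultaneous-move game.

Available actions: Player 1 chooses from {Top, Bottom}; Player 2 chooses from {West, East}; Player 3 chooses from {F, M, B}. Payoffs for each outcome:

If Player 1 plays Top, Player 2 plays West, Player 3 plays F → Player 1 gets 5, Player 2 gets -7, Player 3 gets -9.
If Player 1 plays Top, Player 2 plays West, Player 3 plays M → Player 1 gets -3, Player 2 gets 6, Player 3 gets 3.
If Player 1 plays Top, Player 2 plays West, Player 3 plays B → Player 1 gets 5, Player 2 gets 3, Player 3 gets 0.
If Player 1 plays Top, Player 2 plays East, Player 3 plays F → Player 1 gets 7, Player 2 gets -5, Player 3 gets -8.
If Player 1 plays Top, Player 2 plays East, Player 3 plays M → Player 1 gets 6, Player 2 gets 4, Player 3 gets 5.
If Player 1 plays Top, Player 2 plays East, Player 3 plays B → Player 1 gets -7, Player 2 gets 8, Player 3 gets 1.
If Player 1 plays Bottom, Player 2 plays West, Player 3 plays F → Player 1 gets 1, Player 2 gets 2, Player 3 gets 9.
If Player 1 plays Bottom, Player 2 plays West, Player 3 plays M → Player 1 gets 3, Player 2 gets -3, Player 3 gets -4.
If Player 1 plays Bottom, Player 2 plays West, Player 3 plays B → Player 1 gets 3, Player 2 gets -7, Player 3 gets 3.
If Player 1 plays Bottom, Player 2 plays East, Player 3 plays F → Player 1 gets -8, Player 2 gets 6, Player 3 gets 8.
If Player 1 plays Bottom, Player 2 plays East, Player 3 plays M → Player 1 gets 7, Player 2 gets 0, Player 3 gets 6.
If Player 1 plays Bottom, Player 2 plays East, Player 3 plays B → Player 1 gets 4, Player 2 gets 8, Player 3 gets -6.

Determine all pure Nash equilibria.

No pure-strategy Nash equilibrium.

Player 1 against (West, F): payoffs 5, 1 → best response Top.
Player 1 against (West, M): payoffs -3, 3 → best response Bottom.
Player 1 against (West, B): payoffs 5, 3 → best response Top.
Player 1 against (East, F): payoffs 7, -8 → best response Top.
Player 1 against (East, M): payoffs 6, 7 → best response Bottom.
Player 1 against (East, B): payoffs -7, 4 → best response Bottom.
Player 2 against (Top, F): payoffs -7, -5 → best response East.
Player 2 against (Top, M): payoffs 6, 4 → best response West.
Player 2 against (Top, B): payoffs 3, 8 → best response East.
Player 2 against (Bottom, F): payoffs 2, 6 → best response East.
Player 2 against (Bottom, M): payoffs -3, 0 → best response East.
Player 2 against (Bottom, B): payoffs -7, 8 → best response East.
Player 3 against (Top, West): payoffs -9, 3, 0 → best response M.
Player 3 against (Top, East): payoffs -8, 5, 1 → best response M.
Player 3 against (Bottom, West): payoffs 9, -4, 3 → best response F.
Player 3 against (Bottom, East): payoffs 8, 6, -6 → best response F.
No profile is a mutual best response for all players.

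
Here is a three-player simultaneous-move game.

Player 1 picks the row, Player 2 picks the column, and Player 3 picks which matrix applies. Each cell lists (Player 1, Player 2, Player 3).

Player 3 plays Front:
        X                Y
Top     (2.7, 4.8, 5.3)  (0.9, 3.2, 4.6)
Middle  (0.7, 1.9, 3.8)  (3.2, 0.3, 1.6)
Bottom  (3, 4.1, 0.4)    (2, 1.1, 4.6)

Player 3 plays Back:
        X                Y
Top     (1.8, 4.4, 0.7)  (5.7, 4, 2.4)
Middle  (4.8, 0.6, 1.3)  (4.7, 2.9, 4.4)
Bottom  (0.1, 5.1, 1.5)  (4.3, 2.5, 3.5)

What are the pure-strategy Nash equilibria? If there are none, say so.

This game has no pure Nash equilibrium.

Player 1 against (X, Front): payoffs 2.7, 0.7, 3 → best response Bottom.
Player 1 against (X, Back): payoffs 1.8, 4.8, 0.1 → best response Middle.
Player 1 against (Y, Front): payoffs 0.9, 3.2, 2 → best response Middle.
Player 1 against (Y, Back): payoffs 5.7, 4.7, 4.3 → best response Top.
Player 2 against (Top, Front): payoffs 4.8, 3.2 → best response X.
Player 2 against (Top, Back): payoffs 4.4, 4 → best response X.
Player 2 against (Middle, Front): payoffs 1.9, 0.3 → best response X.
Player 2 against (Middle, Back): payoffs 0.6, 2.9 → best response Y.
Player 2 against (Bottom, Front): payoffs 4.1, 1.1 → best response X.
Player 2 against (Bottom, Back): payoffs 5.1, 2.5 → best response X.
Player 3 against (Top, X): payoffs 5.3, 0.7 → best response Front.
Player 3 against (Top, Y): payoffs 4.6, 2.4 → best response Front.
Player 3 against (Middle, X): payoffs 3.8, 1.3 → best response Front.
Player 3 against (Middle, Y): payoffs 1.6, 4.4 → best response Back.
Player 3 against (Bottom, X): payoffs 0.4, 1.5 → best response Back.
Player 3 against (Bottom, Y): payoffs 4.6, 3.5 → best response Front.
No profile is a mutual best response for all players.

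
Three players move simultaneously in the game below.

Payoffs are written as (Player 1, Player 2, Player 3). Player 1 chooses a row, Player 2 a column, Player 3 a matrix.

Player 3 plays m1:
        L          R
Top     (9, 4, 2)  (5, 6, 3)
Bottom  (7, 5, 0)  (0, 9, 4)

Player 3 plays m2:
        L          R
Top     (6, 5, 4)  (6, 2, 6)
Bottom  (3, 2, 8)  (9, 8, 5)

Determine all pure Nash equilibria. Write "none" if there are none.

Player 1 against (L, m1): payoffs 9, 7 → best response Top.
Player 1 against (L, m2): payoffs 6, 3 → best response Top.
Player 1 against (R, m1): payoffs 5, 0 → best response Top.
Player 1 against (R, m2): payoffs 6, 9 → best response Bottom.
Player 2 against (Top, m1): payoffs 4, 6 → best response R.
Player 2 against (Top, m2): payoffs 5, 2 → best response L.
Player 2 against (Bottom, m1): payoffs 5, 9 → best response R.
Player 2 against (Bottom, m2): payoffs 2, 8 → best response R.
Player 3 against (Top, L): payoffs 2, 4 → best response m2.
Player 3 against (Top, R): payoffs 3, 6 → best response m2.
Player 3 against (Bottom, L): payoffs 0, 8 → best response m2.
Player 3 against (Bottom, R): payoffs 4, 5 → best response m2.
Mutual best responses: (Top, L, m2); (Bottom, R, m2).

(Top, L, m2), (Bottom, R, m2)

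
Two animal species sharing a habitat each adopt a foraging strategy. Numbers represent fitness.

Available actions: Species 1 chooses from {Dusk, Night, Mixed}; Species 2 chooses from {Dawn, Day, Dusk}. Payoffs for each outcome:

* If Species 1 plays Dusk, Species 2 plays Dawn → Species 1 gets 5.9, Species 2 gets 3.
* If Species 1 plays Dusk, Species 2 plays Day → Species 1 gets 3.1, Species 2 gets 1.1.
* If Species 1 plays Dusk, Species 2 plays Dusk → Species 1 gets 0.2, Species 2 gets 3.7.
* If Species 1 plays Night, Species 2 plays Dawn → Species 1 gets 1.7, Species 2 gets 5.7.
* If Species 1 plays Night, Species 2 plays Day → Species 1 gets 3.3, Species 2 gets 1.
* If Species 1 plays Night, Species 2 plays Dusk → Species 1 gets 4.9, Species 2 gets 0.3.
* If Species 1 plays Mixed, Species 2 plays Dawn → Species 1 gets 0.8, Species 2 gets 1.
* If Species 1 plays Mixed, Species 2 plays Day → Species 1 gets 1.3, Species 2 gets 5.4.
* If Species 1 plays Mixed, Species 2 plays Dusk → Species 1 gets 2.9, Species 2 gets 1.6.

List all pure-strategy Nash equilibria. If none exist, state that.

none

For each player, find the best response to each opponent profile; mutual best responses are the pure NE.
Species 1 against Dawn: payoffs 5.9, 1.7, 0.8 → best response Dusk.
Species 1 against Day: payoffs 3.1, 3.3, 1.3 → best response Night.
Species 1 against Dusk: payoffs 0.2, 4.9, 2.9 → best response Night.
Species 2 against Dusk: payoffs 3, 1.1, 3.7 → best response Dusk.
Species 2 against Night: payoffs 5.7, 1, 0.3 → best response Dawn.
Species 2 against Mixed: payoffs 1, 5.4, 1.6 → best response Day.
No profile is a mutual best response for all players.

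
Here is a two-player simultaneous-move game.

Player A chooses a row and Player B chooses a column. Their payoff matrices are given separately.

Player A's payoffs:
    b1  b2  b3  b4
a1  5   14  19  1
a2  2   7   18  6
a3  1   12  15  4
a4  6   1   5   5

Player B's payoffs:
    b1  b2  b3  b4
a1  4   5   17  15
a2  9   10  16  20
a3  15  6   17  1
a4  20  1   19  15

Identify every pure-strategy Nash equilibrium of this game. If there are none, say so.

Pure-strategy Nash equilibria: (a1, b3) and (a2, b4) and (a4, b1)

Player A against b1: payoffs 5, 2, 1, 6 → best response a4.
Player A against b2: payoffs 14, 7, 12, 1 → best response a1.
Player A against b3: payoffs 19, 18, 15, 5 → best response a1.
Player A against b4: payoffs 1, 6, 4, 5 → best response a2.
Player B against a1: payoffs 4, 5, 17, 15 → best response b3.
Player B against a2: payoffs 9, 10, 16, 20 → best response b4.
Player B against a3: payoffs 15, 6, 17, 1 → best response b3.
Player B against a4: payoffs 20, 1, 19, 15 → best response b1.
Mutual best responses: (a1, b3); (a2, b4); (a4, b1).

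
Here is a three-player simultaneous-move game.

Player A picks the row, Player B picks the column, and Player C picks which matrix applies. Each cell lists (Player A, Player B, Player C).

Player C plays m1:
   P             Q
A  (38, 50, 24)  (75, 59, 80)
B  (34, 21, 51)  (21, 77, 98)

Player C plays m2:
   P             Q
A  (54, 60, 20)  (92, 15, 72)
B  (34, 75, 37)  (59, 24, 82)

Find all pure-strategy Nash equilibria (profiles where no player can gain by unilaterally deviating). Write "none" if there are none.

The unique pure-strategy Nash equilibrium is (A, Q, m1).

Player A against (P, m1): payoffs 38, 34 → best response A.
Player A against (P, m2): payoffs 54, 34 → best response A.
Player A against (Q, m1): payoffs 75, 21 → best response A.
Player A against (Q, m2): payoffs 92, 59 → best response A.
Player B against (A, m1): payoffs 50, 59 → best response Q.
Player B against (A, m2): payoffs 60, 15 → best response P.
Player B against (B, m1): payoffs 21, 77 → best response Q.
Player B against (B, m2): payoffs 75, 24 → best response P.
Player C against (A, P): payoffs 24, 20 → best response m1.
Player C against (A, Q): payoffs 80, 72 → best response m1.
Player C against (B, P): payoffs 51, 37 → best response m1.
Player C against (B, Q): payoffs 98, 82 → best response m1.
Mutual best responses: (A, Q, m1).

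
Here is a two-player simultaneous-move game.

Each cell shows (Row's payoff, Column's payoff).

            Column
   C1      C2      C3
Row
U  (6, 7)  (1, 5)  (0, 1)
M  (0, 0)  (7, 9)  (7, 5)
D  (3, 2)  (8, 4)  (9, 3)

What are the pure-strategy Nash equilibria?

The pure Nash equilibria are (U, C1) and (D, C2).

(U, C1): Row gets 6, best alternative 3; Column gets 7, best alternative 5. No profitable deviation — NE.
(U, C2): Row can switch to M (1 → 7). Not NE.
(U, C3): Row can switch to M (0 → 7). Not NE.
(M, C1): Row can switch to U (0 → 6). Not NE.
(M, C2): Row can switch to D (7 → 8). Not NE.
(M, C3): Row can switch to D (7 → 9). Not NE.
(D, C1): Row can switch to U (3 → 6). Not NE.
(D, C2): Row gets 8, best alternative 7; Column gets 4, best alternative 3. No profitable deviation — NE.
(D, C3): Column can switch to C2 (3 → 4). Not NE.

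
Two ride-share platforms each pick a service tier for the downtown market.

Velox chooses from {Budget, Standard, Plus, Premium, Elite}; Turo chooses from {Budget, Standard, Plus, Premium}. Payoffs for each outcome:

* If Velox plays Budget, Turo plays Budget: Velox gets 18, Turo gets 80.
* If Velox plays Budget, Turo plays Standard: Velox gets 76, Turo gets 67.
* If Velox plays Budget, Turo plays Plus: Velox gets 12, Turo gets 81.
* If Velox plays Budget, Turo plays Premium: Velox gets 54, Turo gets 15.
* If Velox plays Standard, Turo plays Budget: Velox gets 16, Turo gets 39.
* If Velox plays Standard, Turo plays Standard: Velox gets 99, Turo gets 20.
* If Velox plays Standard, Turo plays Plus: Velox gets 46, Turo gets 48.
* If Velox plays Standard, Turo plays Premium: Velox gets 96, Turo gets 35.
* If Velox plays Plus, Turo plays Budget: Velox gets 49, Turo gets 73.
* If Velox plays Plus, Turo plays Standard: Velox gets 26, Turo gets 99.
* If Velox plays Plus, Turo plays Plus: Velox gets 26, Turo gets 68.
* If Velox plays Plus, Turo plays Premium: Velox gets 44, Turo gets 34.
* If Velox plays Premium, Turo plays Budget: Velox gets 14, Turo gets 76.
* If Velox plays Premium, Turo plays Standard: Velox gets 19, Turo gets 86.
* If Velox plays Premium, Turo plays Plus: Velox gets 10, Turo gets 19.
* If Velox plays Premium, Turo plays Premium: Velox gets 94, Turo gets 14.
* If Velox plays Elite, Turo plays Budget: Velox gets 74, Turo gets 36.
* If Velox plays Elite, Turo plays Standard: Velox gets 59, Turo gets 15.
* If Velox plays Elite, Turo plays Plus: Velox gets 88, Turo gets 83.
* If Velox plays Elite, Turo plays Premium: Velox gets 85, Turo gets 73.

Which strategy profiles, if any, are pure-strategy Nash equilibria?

(Elite, Plus)

Velox against Budget: payoffs 18, 16, 49, 14, 74 → best response Elite.
Velox against Standard: payoffs 76, 99, 26, 19, 59 → best response Standard.
Velox against Plus: payoffs 12, 46, 26, 10, 88 → best response Elite.
Velox against Premium: payoffs 54, 96, 44, 94, 85 → best response Standard.
Turo against Budget: payoffs 80, 67, 81, 15 → best response Plus.
Turo against Standard: payoffs 39, 20, 48, 35 → best response Plus.
Turo against Plus: payoffs 73, 99, 68, 34 → best response Standard.
Turo against Premium: payoffs 76, 86, 19, 14 → best response Standard.
Turo against Elite: payoffs 36, 15, 83, 73 → best response Plus.
Mutual best responses: (Elite, Plus).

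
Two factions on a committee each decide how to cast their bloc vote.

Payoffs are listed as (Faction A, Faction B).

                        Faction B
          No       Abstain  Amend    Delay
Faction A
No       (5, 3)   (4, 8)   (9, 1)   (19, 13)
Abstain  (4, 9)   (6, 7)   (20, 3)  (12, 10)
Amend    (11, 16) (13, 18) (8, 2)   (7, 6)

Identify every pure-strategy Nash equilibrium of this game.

(No, No): Faction A can switch to Amend (5 → 11). Not NE.
(No, Abstain): Faction A can switch to Abstain (4 → 6). Not NE.
(No, Amend): Faction A can switch to Abstain (9 → 20). Not NE.
(No, Delay): Faction A gets 19, best alternative 12; Faction B gets 13, best alternative 8. No profitable deviation — NE.
(Abstain, No): Faction A can switch to No (4 → 5). Not NE.
(Abstain, Abstain): Faction A can switch to Amend (6 → 13). Not NE.
(Abstain, Amend): Faction B can switch to No (3 → 9). Not NE.
(Abstain, Delay): Faction A can switch to No (12 → 19). Not NE.
(Amend, No): Faction B can switch to Abstain (16 → 18). Not NE.
(Amend, Abstain): Faction A gets 13, best alternative 6; Faction B gets 18, best alternative 16. No profitable deviation — NE.
(The remaining 2 profiles each have a profitable deviation by the same check.)

(No, Delay) and (Amend, Abstain)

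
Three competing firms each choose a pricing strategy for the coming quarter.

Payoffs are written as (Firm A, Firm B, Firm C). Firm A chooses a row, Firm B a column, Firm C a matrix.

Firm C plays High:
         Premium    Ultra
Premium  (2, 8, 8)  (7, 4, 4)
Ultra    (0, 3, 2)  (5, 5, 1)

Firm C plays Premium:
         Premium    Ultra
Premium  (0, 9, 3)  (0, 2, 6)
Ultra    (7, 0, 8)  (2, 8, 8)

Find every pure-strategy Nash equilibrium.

The pure Nash equilibria are (Premium, Premium, High) and (Ultra, Ultra, Premium).

Firm A against (Premium, High): payoffs 2, 0 → best response Premium.
Firm A against (Premium, Premium): payoffs 0, 7 → best response Ultra.
Firm A against (Ultra, High): payoffs 7, 5 → best response Premium.
Firm A against (Ultra, Premium): payoffs 0, 2 → best response Ultra.
Firm B against (Premium, High): payoffs 8, 4 → best response Premium.
Firm B against (Premium, Premium): payoffs 9, 2 → best response Premium.
Firm B against (Ultra, High): payoffs 3, 5 → best response Ultra.
Firm B against (Ultra, Premium): payoffs 0, 8 → best response Ultra.
Firm C against (Premium, Premium): payoffs 8, 3 → best response High.
Firm C against (Premium, Ultra): payoffs 4, 6 → best response Premium.
Firm C against (Ultra, Premium): payoffs 2, 8 → best response Premium.
Firm C against (Ultra, Ultra): payoffs 1, 8 → best response Premium.
Mutual best responses: (Premium, Premium, High); (Ultra, Ultra, Premium).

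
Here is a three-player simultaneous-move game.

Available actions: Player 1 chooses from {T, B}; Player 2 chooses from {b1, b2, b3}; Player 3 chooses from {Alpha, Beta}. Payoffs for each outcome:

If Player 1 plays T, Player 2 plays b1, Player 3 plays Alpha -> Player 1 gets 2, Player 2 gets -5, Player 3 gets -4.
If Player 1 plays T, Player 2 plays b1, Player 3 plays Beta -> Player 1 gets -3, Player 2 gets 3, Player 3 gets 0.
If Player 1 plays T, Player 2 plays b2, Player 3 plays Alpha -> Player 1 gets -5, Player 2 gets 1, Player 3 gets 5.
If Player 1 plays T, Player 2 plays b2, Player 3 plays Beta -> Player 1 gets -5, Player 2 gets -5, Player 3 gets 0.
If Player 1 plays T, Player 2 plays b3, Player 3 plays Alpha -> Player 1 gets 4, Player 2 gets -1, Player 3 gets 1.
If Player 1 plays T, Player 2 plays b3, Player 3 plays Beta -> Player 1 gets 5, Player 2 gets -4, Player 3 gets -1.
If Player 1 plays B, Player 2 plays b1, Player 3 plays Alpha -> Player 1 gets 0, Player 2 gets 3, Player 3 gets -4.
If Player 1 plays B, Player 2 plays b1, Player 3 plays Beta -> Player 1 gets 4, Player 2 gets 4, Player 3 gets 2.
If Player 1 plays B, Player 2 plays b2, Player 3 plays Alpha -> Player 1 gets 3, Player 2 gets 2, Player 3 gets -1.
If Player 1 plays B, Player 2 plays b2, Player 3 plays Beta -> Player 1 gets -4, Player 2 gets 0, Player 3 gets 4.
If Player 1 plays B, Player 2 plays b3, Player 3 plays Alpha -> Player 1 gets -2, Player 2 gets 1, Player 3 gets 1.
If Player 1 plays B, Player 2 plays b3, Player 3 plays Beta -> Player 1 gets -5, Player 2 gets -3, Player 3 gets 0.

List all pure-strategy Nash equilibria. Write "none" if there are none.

Player 1 against (b1, Alpha): payoffs 2, 0 → best response T.
Player 1 against (b1, Beta): payoffs -3, 4 → best response B.
Player 1 against (b2, Alpha): payoffs -5, 3 → best response B.
Player 1 against (b2, Beta): payoffs -5, -4 → best response B.
Player 1 against (b3, Alpha): payoffs 4, -2 → best response T.
Player 1 against (b3, Beta): payoffs 5, -5 → best response T.
Player 2 against (T, Alpha): payoffs -5, 1, -1 → best response b2.
Player 2 against (T, Beta): payoffs 3, -5, -4 → best response b1.
Player 2 against (B, Alpha): payoffs 3, 2, 1 → best response b1.
Player 2 against (B, Beta): payoffs 4, 0, -3 → best response b1.
Player 3 against (T, b1): payoffs -4, 0 → best response Beta.
Player 3 against (T, b2): payoffs 5, 0 → best response Alpha.
Player 3 against (T, b3): payoffs 1, -1 → best response Alpha.
Player 3 against (B, b1): payoffs -4, 2 → best response Beta.
Player 3 against (B, b2): payoffs -1, 4 → best response Beta.
Player 3 against (B, b3): payoffs 1, 0 → best response Alpha.
Mutual best responses: (B, b1, Beta).

Pure NE: (B, b1, Beta)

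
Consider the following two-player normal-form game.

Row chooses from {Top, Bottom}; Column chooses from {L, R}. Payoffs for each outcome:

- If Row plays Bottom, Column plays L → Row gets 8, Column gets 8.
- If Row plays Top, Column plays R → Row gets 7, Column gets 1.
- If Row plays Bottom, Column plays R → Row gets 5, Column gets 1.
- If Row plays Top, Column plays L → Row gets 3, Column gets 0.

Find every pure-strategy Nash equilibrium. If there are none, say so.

(Top, R); (Bottom, L)

For each player, find the best response to each opponent profile; mutual best responses are the pure NE.
Row against L: payoffs 3, 8 → best response Bottom.
Row against R: payoffs 7, 5 → best response Top.
Column against Top: payoffs 0, 1 → best response R.
Column against Bottom: payoffs 8, 1 → best response L.
Mutual best responses: (Top, R); (Bottom, L).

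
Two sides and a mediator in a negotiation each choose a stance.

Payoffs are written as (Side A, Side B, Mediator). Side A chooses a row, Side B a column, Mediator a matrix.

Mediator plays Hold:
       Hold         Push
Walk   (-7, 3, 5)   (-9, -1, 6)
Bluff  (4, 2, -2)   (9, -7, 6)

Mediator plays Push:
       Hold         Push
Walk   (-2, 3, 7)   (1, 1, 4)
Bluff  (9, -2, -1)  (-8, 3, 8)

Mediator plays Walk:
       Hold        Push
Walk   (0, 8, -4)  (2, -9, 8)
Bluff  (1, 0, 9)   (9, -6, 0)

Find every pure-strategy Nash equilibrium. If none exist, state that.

Pure NE: (Bluff, Hold, Walk)

For each player, find the best response to each opponent profile; mutual best responses are the pure NE.
Side A against (Hold, Hold): payoffs -7, 4 → best response Bluff.
Side A against (Hold, Push): payoffs -2, 9 → best response Bluff.
Side A against (Hold, Walk): payoffs 0, 1 → best response Bluff.
Side A against (Push, Hold): payoffs -9, 9 → best response Bluff.
Side A against (Push, Push): payoffs 1, -8 → best response Walk.
Side A against (Push, Walk): payoffs 2, 9 → best response Bluff.
Side B against (Walk, Hold): payoffs 3, -1 → best response Hold.
Side B against (Walk, Push): payoffs 3, 1 → best response Hold.
Side B against (Walk, Walk): payoffs 8, -9 → best response Hold.
Side B against (Bluff, Hold): payoffs 2, -7 → best response Hold.
Side B against (Bluff, Push): payoffs -2, 3 → best response Push.
Side B against (Bluff, Walk): payoffs 0, -6 → best response Hold.
Mediator against (Walk, Hold): payoffs 5, 7, -4 → best response Push.
Mediator against (Walk, Push): payoffs 6, 4, 8 → best response Walk.
Mediator against (Bluff, Hold): payoffs -2, -1, 9 → best response Walk.
Mediator against (Bluff, Push): payoffs 6, 8, 0 → best response Push.
Mutual best responses: (Bluff, Hold, Walk).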